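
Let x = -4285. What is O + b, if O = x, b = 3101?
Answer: -1184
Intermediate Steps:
O = -4285
O + b = -4285 + 3101 = -1184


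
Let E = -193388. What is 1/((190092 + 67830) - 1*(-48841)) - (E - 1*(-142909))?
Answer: 15485089478/306763 ≈ 50479.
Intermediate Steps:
1/((190092 + 67830) - 1*(-48841)) - (E - 1*(-142909)) = 1/((190092 + 67830) - 1*(-48841)) - (-193388 - 1*(-142909)) = 1/(257922 + 48841) - (-193388 + 142909) = 1/306763 - 1*(-50479) = 1/306763 + 50479 = 15485089478/306763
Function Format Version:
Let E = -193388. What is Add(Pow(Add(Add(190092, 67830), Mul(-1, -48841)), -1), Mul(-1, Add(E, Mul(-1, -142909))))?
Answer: Rational(15485089478, 306763) ≈ 50479.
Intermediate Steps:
Add(Pow(Add(Add(190092, 67830), Mul(-1, -48841)), -1), Mul(-1, Add(E, Mul(-1, -142909)))) = Add(Pow(Add(Add(190092, 67830), Mul(-1, -48841)), -1), Mul(-1, Add(-193388, Mul(-1, -142909)))) = Add(Pow(Add(257922, 48841), -1), Mul(-1, Add(-193388, 142909))) = Add(Pow(306763, -1), Mul(-1, -50479)) = Add(Rational(1, 306763), 50479) = Rational(15485089478, 306763)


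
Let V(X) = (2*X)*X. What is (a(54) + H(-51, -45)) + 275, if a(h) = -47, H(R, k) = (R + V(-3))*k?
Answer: 1713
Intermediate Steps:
V(X) = 2*X²
H(R, k) = k*(18 + R) (H(R, k) = (R + 2*(-3)²)*k = (R + 2*9)*k = (R + 18)*k = (18 + R)*k = k*(18 + R))
(a(54) + H(-51, -45)) + 275 = (-47 - 45*(18 - 51)) + 275 = (-47 - 45*(-33)) + 275 = (-47 + 1485) + 275 = 1438 + 275 = 1713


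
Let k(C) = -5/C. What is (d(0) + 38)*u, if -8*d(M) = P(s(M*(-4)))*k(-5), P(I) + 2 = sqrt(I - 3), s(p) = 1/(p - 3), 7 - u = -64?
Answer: 10863/4 - 71*I*sqrt(30)/24 ≈ 2715.8 - 16.203*I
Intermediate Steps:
u = 71 (u = 7 - 1*(-64) = 7 + 64 = 71)
s(p) = 1/(-3 + p)
P(I) = -2 + sqrt(-3 + I) (P(I) = -2 + sqrt(I - 3) = -2 + sqrt(-3 + I))
d(M) = 1/4 - sqrt(-3 + 1/(-3 - 4*M))/8 (d(M) = -(-2 + sqrt(-3 + 1/(-3 + M*(-4))))*(-5/(-5))/8 = -(-2 + sqrt(-3 + 1/(-3 - 4*M)))*(-5*(-1/5))/8 = -(-2 + sqrt(-3 + 1/(-3 - 4*M)))/8 = 1/4 - sqrt(-3 + 1/(-3 - 4*M))/8)
(d(0) + 38)*u = ((1/4 - sqrt(2)*sqrt(-(5 + 6*0)/(3 + 4*0))/8) + 38)*71 = ((1/4 - sqrt(2)*sqrt(-(5 + 0)/(3 + 0))/8) + 38)*71 = ((1/4 - sqrt(2)*sqrt(-1*5/3)/8) + 38)*71 = ((1/4 - sqrt(2)*sqrt(-1*1/3*5)/8) + 38)*71 = ((1/4 - sqrt(2)*sqrt(-5/3)/8) + 38)*71 = ((1/4 - sqrt(2)*I*sqrt(15)/3/8) + 38)*71 = ((1/4 - I*sqrt(30)/24) + 38)*71 = (153/4 - I*sqrt(30)/24)*71 = 10863/4 - 71*I*sqrt(30)/24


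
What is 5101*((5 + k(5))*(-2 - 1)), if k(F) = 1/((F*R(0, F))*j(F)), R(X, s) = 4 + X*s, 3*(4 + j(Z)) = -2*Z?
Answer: -33620691/440 ≈ -76411.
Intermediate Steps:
j(Z) = -4 - 2*Z/3 (j(Z) = -4 + (-2*Z)/3 = -4 - 2*Z/3)
k(F) = 1/(4*F*(-4 - 2*F/3)) (k(F) = 1/((F*(4 + 0*F))*(-4 - 2*F/3)) = 1/((F*(4 + 0))*(-4 - 2*F/3)) = 1/((F*4)*(-4 - 2*F/3)) = 1/((4*F)*(-4 - 2*F/3)) = 1/(4*F*(-4 - 2*F/3)))
5101*((5 + k(5))*(-2 - 1)) = 5101*((5 - 3/8/(5*(6 + 5)))*(-2 - 1)) = 5101*((5 - 3/8*1/5/11)*(-3)) = 5101*((5 - 3/8*1/5*1/11)*(-3)) = 5101*((5 - 3/440)*(-3)) = 5101*((2197/440)*(-3)) = 5101*(-6591/440) = -33620691/440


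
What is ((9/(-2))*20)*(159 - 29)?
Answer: -11700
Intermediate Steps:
((9/(-2))*20)*(159 - 29) = ((9*(-1/2))*20)*130 = -9/2*20*130 = -90*130 = -11700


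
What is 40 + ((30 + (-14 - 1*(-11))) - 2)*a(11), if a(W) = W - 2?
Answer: 265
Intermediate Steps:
a(W) = -2 + W
40 + ((30 + (-14 - 1*(-11))) - 2)*a(11) = 40 + ((30 + (-14 - 1*(-11))) - 2)*(-2 + 11) = 40 + ((30 + (-14 + 11)) - 2)*9 = 40 + ((30 - 3) - 2)*9 = 40 + (27 - 2)*9 = 40 + 25*9 = 40 + 225 = 265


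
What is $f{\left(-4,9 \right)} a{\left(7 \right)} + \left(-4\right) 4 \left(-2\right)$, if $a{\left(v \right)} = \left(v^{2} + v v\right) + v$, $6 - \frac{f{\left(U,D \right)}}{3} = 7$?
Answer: $-283$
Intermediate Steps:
$f{\left(U,D \right)} = -3$ ($f{\left(U,D \right)} = 18 - 21 = -3$)
$a{\left(v \right)} = v + 2 v^{2}$ ($a{\left(v \right)} = \left(v^{2} + v^{2}\right) + v = 2 v^{2} + v = v + 2 v^{2}$)
$f{\left(-4,9 \right)} a{\left(7 \right)} + \left(-4\right) 4 \left(-2\right) = - 3 \cdot 7 \left(1 + 2 \cdot 7\right) + \left(-4\right) 4 \left(-2\right) = - 3 \cdot 7 \left(1 + 14\right) - -32 = - 3 \cdot 7 \cdot 15 + 32 = \left(-3\right) 105 + 32 = -315 + 32 = -283$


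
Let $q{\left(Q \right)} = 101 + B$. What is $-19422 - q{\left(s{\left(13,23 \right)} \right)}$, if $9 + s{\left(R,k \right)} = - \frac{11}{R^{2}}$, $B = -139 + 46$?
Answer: $-19430$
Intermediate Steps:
$B = -93$
$s{\left(R,k \right)} = -9 - \frac{11}{R^{2}}$
$q{\left(Q \right)} = 8$ ($q{\left(Q \right)} = 101 - 93 = 8$)
$-19422 - q{\left(s{\left(13,23 \right)} \right)} = -19422 - 8 = -19430$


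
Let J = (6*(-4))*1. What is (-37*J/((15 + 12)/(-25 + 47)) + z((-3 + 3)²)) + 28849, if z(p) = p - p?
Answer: 266153/9 ≈ 29573.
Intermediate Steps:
J = -24 (J = -24*1 = -24)
z(p) = 0
(-37*J/((15 + 12)/(-25 + 47)) + z((-3 + 3)²)) + 28849 = (-(-888)/((15 + 12)/(-25 + 47)) + 0) + 28849 = (-(-888)/(27/22) + 0) + 28849 = (-(-888)/(27*(1/22)) + 0) + 28849 = (-(-888)/27/22 + 0) + 28849 = (-(-888)*22/27 + 0) + 28849 = (-37*(-176/9) + 0) + 28849 = (6512/9 + 0) + 28849 = 6512/9 + 28849 = 266153/9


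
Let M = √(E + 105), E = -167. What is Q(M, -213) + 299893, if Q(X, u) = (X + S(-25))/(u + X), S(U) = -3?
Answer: 13624439584/45431 - 210*I*√62/45431 ≈ 2.9989e+5 - 0.036397*I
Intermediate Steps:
M = I*√62 (M = √(-167 + 105) = √(-62) = I*√62 ≈ 7.874*I)
Q(X, u) = (-3 + X)/(X + u) (Q(X, u) = (X - 3)/(u + X) = (-3 + X)/(X + u))
Q(M, -213) + 299893 = (-3 + I*√62)/(I*√62 - 213) + 299893 = (-3 + I*√62)/(-213 + I*√62) + 299893 = 299893 + (-3 + I*√62)/(-213 + I*√62)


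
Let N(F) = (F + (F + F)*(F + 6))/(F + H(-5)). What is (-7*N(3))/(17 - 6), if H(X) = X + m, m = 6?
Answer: -399/44 ≈ -9.0682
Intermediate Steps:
H(X) = 6 + X (H(X) = X + 6 = 6 + X)
N(F) = (F + 2*F*(6 + F))/(1 + F) (N(F) = (F + (F + F)*(F + 6))/(F + (6 - 5)) = (F + (2*F)*(6 + F))/(F + 1) = (F + 2*F*(6 + F))/(1 + F))
(-7*N(3))/(17 - 6) = (-21*(13 + 2*3)/(1 + 3))/(17 - 6) = -21*(13 + 6)/4/11 = -21*19/4*(1/11) = -7*57/4*(1/11) = -399/4*1/11 = -399/44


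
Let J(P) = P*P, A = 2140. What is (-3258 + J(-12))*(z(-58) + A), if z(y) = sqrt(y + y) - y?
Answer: -6844572 - 6228*I*sqrt(29) ≈ -6.8446e+6 - 33539.0*I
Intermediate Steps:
z(y) = -y + sqrt(2)*sqrt(y) (z(y) = sqrt(2*y) - y = sqrt(2)*sqrt(y) - y = -y + sqrt(2)*sqrt(y))
J(P) = P**2
(-3258 + J(-12))*(z(-58) + A) = (-3258 + (-12)**2)*((-1*(-58) + sqrt(2)*sqrt(-58)) + 2140) = (-3258 + 144)*((58 + sqrt(2)*(I*sqrt(58))) + 2140) = -3114*((58 + 2*I*sqrt(29)) + 2140) = -3114*(2198 + 2*I*sqrt(29)) = -6844572 - 6228*I*sqrt(29)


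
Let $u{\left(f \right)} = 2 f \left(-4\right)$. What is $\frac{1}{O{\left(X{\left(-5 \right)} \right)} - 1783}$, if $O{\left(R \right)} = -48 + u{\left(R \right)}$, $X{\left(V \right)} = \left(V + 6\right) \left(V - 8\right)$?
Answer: $- \frac{1}{1727} \approx -0.00057904$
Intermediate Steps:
$u{\left(f \right)} = - 8 f$
$X{\left(V \right)} = \left(-8 + V\right) \left(6 + V\right)$ ($X{\left(V \right)} = \left(6 + V\right) \left(-8 + V\right) = \left(-8 + V\right) \left(6 + V\right)$)
$O{\left(R \right)} = -48 - 8 R$
$\frac{1}{O{\left(X{\left(-5 \right)} \right)} - 1783} = \frac{1}{\left(-48 - 8 \left(-48 + \left(-5\right)^{2} - -10\right)\right) - 1783} = \frac{1}{\left(-48 - 8 \left(-48 + 25 + 10\right)\right) - 1783} = \frac{1}{\left(-48 - -104\right) - 1783} = \frac{1}{\left(-48 + 104\right) - 1783} = \frac{1}{56 - 1783} = \frac{1}{-1727} = - \frac{1}{1727}$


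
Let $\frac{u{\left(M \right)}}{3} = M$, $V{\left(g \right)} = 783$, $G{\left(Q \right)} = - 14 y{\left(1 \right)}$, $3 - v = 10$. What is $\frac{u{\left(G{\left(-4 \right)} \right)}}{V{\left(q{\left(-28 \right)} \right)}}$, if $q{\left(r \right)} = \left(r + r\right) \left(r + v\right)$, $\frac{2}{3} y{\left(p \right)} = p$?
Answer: $- \frac{7}{87} \approx -0.08046$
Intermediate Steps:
$v = -7$ ($v = 3 - 10 = -7$)
$y{\left(p \right)} = \frac{3 p}{2}$
$q{\left(r \right)} = 2 r \left(-7 + r\right)$ ($q{\left(r \right)} = \left(r + r\right) \left(r - 7\right) = 2 r \left(-7 + r\right)$)
$G{\left(Q \right)} = -21$ ($G{\left(Q \right)} = - 14 \cdot \frac{3}{2} \cdot 1 = \left(-14\right) \frac{3}{2} = -21$)
$u{\left(M \right)} = 3 M$
$\frac{u{\left(G{\left(-4 \right)} \right)}}{V{\left(q{\left(-28 \right)} \right)}} = \frac{3 \left(-21\right)}{783} = \left(-63\right) \frac{1}{783} = - \frac{7}{87}$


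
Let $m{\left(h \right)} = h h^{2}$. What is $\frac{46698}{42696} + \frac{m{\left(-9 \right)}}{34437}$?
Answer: $\frac{87611869}{81684564} \approx 1.0726$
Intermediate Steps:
$m{\left(h \right)} = h^{3}$
$\frac{46698}{42696} + \frac{m{\left(-9 \right)}}{34437} = \frac{46698}{42696} + \frac{\left(-9\right)^{3}}{34437} = 46698 \cdot \frac{1}{42696} - \frac{243}{11479} = \frac{7783}{7116} - \frac{243}{11479} = \frac{87611869}{81684564}$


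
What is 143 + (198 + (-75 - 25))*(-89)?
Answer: -8579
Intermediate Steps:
143 + (198 + (-75 - 25))*(-89) = 143 + (198 - 100)*(-89) = 143 + 98*(-89) = 143 - 8722 = -8579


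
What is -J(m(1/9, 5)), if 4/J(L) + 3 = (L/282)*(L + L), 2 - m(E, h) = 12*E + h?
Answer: 2538/1819 ≈ 1.3953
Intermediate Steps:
m(E, h) = 2 - h - 12*E (m(E, h) = 2 - (12*E + h) = 2 - (h + 12*E) = 2 + (-h - 12*E) = 2 - h - 12*E)
J(L) = 4/(-3 + L**2/141) (J(L) = 4/(-3 + (L/282)*(L + L)) = 4/(-3 + (L*(1/282))*(2*L)) = 4/(-3 + (L/282)*(2*L)) = 4/(-3 + L**2/141))
-J(m(1/9, 5)) = -564/(-423 + (2 - 1*5 - 12/9)**2) = -564/(-423 + (2 - 5 - 12*1/9)**2) = -564/(-423 + (2 - 5 - 4/3)**2) = -564/(-423 + (-13/3)**2) = -564/(-423 + 169/9) = -564/(-3638/9) = -564*(-9)/3638 = -1*(-2538/1819) = 2538/1819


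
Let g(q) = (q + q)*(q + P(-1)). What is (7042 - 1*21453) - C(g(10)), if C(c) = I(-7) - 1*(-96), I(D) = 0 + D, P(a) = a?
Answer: -14500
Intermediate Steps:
I(D) = D
g(q) = 2*q*(-1 + q) (g(q) = (q + q)*(q - 1) = (2*q)*(-1 + q) = 2*q*(-1 + q))
C(c) = 89 (C(c) = -7 - 1*(-96) = -7 + 96 = 89)
(7042 - 1*21453) - C(g(10)) = (7042 - 1*21453) - 1*89 = (7042 - 21453) - 89 = -14411 - 89 = -14500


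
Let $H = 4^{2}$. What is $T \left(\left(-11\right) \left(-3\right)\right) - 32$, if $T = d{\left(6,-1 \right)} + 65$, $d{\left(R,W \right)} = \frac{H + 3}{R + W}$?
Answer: $\frac{11192}{5} \approx 2238.4$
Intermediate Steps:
$H = 16$
$d{\left(R,W \right)} = \frac{19}{R + W}$ ($d{\left(R,W \right)} = \frac{16 + 3}{R + W} = \frac{19}{R + W}$)
$T = \frac{344}{5}$ ($T = \frac{19}{6 - 1} + 65 = \frac{19}{5} + 65 = \frac{344}{5} \approx 68.8$)
$T \left(\left(-11\right) \left(-3\right)\right) - 32 = \frac{344 \left(\left(-11\right) \left(-3\right)\right)}{5} - 32 = \frac{344}{5} \cdot 33 - 32 = \frac{11352}{5} - 32 = \frac{11192}{5}$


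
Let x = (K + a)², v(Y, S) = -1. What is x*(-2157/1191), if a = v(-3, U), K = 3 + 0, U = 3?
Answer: -2876/397 ≈ -7.2443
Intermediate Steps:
K = 3
a = -1
x = 4 (x = (3 - 1)² = 2² = 4)
x*(-2157/1191) = 4*(-2157/1191) = 4*(-2157*1/1191) = 4*(-719/397) = -2876/397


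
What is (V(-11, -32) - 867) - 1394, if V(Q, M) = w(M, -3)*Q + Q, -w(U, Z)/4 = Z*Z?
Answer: -1876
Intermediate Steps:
w(U, Z) = -4*Z² (w(U, Z) = -4*Z*Z = -4*Z²)
V(Q, M) = -35*Q (V(Q, M) = (-4*(-3)²)*Q + Q = (-4*9)*Q + Q = -36*Q + Q = -35*Q)
(V(-11, -32) - 867) - 1394 = (-35*(-11) - 867) - 1394 = (385 - 867) - 1394 = -482 - 1394 = -1876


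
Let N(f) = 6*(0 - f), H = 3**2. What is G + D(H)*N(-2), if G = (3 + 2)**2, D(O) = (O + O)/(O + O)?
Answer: 37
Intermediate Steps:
H = 9
N(f) = -6*f (N(f) = 6*(-f) = -6*f)
D(O) = 1 (D(O) = (2*O)/((2*O)) = (2*O)*(1/(2*O)) = 1)
G = 25 (G = 5**2 = 25)
G + D(H)*N(-2) = 25 + 1*(-6*(-2)) = 25 + 1*12 = 25 + 12 = 37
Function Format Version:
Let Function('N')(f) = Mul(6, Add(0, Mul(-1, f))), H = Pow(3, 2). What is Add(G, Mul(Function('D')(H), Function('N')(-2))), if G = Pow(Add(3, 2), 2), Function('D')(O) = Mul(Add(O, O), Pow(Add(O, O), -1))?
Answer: 37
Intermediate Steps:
H = 9
Function('N')(f) = Mul(-6, f) (Function('N')(f) = Mul(6, Mul(-1, f)) = Mul(-6, f))
Function('D')(O) = 1 (Function('D')(O) = Mul(Mul(2, O), Pow(Mul(2, O), -1)) = Mul(Mul(2, O), Mul(Rational(1, 2), Pow(O, -1))) = 1)
G = 25 (G = Pow(5, 2) = 25)
Add(G, Mul(Function('D')(H), Function('N')(-2))) = Add(25, Mul(1, Mul(-6, -2))) = Add(25, Mul(1, 12)) = Add(25, 12) = 37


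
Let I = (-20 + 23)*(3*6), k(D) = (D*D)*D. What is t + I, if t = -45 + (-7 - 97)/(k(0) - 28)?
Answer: 89/7 ≈ 12.714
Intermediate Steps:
k(D) = D**3 (k(D) = D**2*D = D**3)
t = -289/7 (t = -45 + (-7 - 97)/(0**3 - 28) = -45 - 104/(0 - 28) = -45 - 104/(-28) = -45 - 104*(-1/28) = -45 + 26/7 = -289/7 ≈ -41.286)
I = 54 (I = 3*18 = 54)
t + I = -289/7 + 54 = 89/7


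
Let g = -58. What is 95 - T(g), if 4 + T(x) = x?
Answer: 157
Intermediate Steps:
T(x) = -4 + x
95 - T(g) = 95 - (-4 - 58) = 95 - 1*(-62) = 95 + 62 = 157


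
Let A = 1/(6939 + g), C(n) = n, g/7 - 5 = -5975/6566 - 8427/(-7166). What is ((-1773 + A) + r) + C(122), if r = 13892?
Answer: 143494225764473/11722426606 ≈ 12241.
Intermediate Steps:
g = 61943653/1680427 (g = 35 + 7*(-5975/6566 - 8427/(-7166)) = 35 + 7*(-5975*1/6566 - 8427*(-1/7166)) = 35 + 7*(-5975/6566 + 8427/7166) = 35 + 7*(3128708/11762989) = 35 + 3128708/1680427 = 61943653/1680427 ≈ 36.862)
A = 1680427/11722426606 (A = 1/(6939 + 61943653/1680427) = 1/(11722426606/1680427) = 1680427/11722426606 ≈ 0.00014335)
((-1773 + A) + r) + C(122) = ((-1773 + 1680427/11722426606) + 13892) + 122 = (-20783860692011/11722426606 + 13892) + 122 = 142064089718541/11722426606 + 122 = 143494225764473/11722426606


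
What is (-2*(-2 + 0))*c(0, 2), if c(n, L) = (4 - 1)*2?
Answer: 24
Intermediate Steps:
c(n, L) = 6 (c(n, L) = 3*2 = 6)
(-2*(-2 + 0))*c(0, 2) = -2*(-2 + 0)*6 = -2*(-2)*6 = 4*6 = 24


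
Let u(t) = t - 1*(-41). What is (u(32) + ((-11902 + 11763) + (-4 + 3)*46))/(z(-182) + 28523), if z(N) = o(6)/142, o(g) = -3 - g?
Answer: -15904/4050257 ≈ -0.0039267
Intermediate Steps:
z(N) = -9/142 (z(N) = (-3 - 1*6)/142 = (-3 - 6)*(1/142) = -9*1/142 = -9/142)
u(t) = 41 + t (u(t) = t + 41 = 41 + t)
(u(32) + ((-11902 + 11763) + (-4 + 3)*46))/(z(-182) + 28523) = ((41 + 32) + ((-11902 + 11763) + (-4 + 3)*46))/(-9/142 + 28523) = (73 + (-139 - 1*46))/(4050257/142) = (73 + (-139 - 46))*(142/4050257) = (73 - 185)*(142/4050257) = -112*142/4050257 = -15904/4050257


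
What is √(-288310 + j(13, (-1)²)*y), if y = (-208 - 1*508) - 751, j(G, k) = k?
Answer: I*√289777 ≈ 538.31*I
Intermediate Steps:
y = -1467 (y = (-208 - 508) - 751 = -716 - 751 = -1467)
√(-288310 + j(13, (-1)²)*y) = √(-288310 + (-1)²*(-1467)) = √(-288310 + 1*(-1467)) = √(-288310 - 1467) = √(-289777) = I*√289777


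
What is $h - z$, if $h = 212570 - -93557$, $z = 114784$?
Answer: $191343$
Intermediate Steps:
$h = 306127$ ($h = 212570 + 93557 = 306127$)
$h - z = 306127 - 114784 = 191343$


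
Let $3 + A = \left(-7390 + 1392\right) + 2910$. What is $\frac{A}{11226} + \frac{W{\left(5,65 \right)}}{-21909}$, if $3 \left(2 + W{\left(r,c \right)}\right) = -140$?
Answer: $- \frac{67174387}{245950434} \approx -0.27312$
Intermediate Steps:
$W{\left(r,c \right)} = - \frac{146}{3}$ ($W{\left(r,c \right)} = -2 + \frac{1}{3} \left(-140\right) = -2 - \frac{140}{3} = - \frac{146}{3}$)
$A = -3091$ ($A = -3 + \left(\left(-7390 + 1392\right) + 2910\right) = -3 + \left(-5998 + 2910\right) = -3 - 3088 = -3091$)
$\frac{A}{11226} + \frac{W{\left(5,65 \right)}}{-21909} = - \frac{3091}{11226} - \frac{146}{3 \left(-21909\right)} = \left(-3091\right) \frac{1}{11226} - - \frac{146}{65727} = - \frac{3091}{11226} + \frac{146}{65727} = - \frac{67174387}{245950434}$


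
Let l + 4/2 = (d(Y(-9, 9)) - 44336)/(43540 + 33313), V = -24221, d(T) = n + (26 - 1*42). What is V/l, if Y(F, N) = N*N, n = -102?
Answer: 1861456513/198160 ≈ 9393.7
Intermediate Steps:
Y(F, N) = N²
d(T) = -118 (d(T) = -102 + (26 - 1*42) = -102 + (26 - 42) = -102 - 16 = -118)
l = -198160/76853 (l = -2 + (-118 - 44336)/(43540 + 33313) = -2 - 44454/76853 = -198160/76853 ≈ -2.5784)
V/l = -24221/(-198160/76853) = -24221*(-76853/198160) = 1861456513/198160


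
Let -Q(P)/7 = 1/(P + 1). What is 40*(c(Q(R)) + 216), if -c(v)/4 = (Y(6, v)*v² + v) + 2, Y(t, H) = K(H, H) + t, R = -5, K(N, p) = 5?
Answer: 2650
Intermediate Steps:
Q(P) = -7/(1 + P) (Q(P) = -7/(P + 1) = -7/(1 + P))
Y(t, H) = 5 + t
c(v) = -8 - 44*v² - 4*v (c(v) = -4*(((5 + 6)*v² + v) + 2) = -4*((11*v² + v) + 2) = -4*((v + 11*v²) + 2) = -4*(2 + v + 11*v²) = -8 - 44*v² - 4*v)
40*(c(Q(R)) + 216) = 40*((-8 - 44*49/(1 - 5)² - (-28)/(1 - 5)) + 216) = 40*((-8 - 44*(-7/(-4))² - (-28)/(-4)) + 216) = 40*((-8 - 44*(-7*(-¼))² - (-28)*(-1)/4) + 216) = 40*((-8 - 44*(7/4)² - 4*7/4) + 216) = 40*((-8 - 44*49/16 - 7) + 216) = 40*((-8 - 539/4 - 7) + 216) = 40*(-599/4 + 216) = 40*(265/4) = 2650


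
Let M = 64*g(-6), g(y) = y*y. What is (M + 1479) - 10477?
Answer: -6694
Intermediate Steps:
g(y) = y²
M = 2304 (M = 64*(-6)² = 64*36 = 2304)
(M + 1479) - 10477 = (2304 + 1479) - 10477 = 3783 - 10477 = -6694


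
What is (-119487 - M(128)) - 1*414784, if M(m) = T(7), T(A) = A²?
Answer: -534320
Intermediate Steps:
M(m) = 49 (M(m) = 7² = 49)
(-119487 - M(128)) - 1*414784 = (-119487 - 1*49) - 1*414784 = (-119487 - 49) - 414784 = -119536 - 414784 = -534320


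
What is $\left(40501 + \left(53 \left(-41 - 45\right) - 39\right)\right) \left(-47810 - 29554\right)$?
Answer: $-2777677056$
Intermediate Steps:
$\left(40501 + \left(53 \left(-41 - 45\right) - 39\right)\right) \left(-47810 - 29554\right) = \left(40501 + \left(53 \left(-41 - 45\right) - 39\right)\right) \left(-77364\right) = \left(40501 + \left(53 \left(-86\right) - 39\right)\right) \left(-77364\right) = \left(40501 - 4597\right) \left(-77364\right) = 35904 \left(-77364\right) = -2777677056$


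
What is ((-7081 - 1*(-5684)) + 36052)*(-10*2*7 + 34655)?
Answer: 1196117325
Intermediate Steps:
((-7081 - 1*(-5684)) + 36052)*(-10*2*7 + 34655) = ((-7081 + 5684) + 36052)*(-20*7 + 34655) = (-1397 + 36052)*(-140 + 34655) = 34655*34515 = 1196117325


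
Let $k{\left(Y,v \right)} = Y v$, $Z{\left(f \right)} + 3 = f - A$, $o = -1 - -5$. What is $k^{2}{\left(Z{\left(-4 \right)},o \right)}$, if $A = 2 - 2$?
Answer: $784$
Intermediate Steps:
$A = 0$ ($A = 2 - 2 = 0$)
$o = 4$ ($o = -1 + 5 = 4$)
$Z{\left(f \right)} = -3 + f$ ($Z{\left(f \right)} = -3 + \left(f - 0\right) = -3 + \left(f + 0\right) = -3 + f$)
$k^{2}{\left(Z{\left(-4 \right)},o \right)} = \left(\left(-3 - 4\right) 4\right)^{2} = \left(\left(-7\right) 4\right)^{2} = \left(-28\right)^{2} = 784$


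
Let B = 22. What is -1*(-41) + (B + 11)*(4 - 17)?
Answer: -388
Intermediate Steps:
-1*(-41) + (B + 11)*(4 - 17) = -1*(-41) + (22 + 11)*(4 - 17) = 41 + 33*(-13) = 41 - 429 = -388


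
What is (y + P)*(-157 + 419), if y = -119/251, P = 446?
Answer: 29298674/251 ≈ 1.1673e+5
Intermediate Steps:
y = -119/251 (y = -119*1/251 = -119/251 ≈ -0.47410)
(y + P)*(-157 + 419) = (-119/251 + 446)*(-157 + 419) = (111827/251)*262 = 29298674/251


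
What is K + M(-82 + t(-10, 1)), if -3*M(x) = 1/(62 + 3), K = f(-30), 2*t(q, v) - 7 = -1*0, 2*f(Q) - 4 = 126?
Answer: 12674/195 ≈ 64.995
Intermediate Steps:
f(Q) = 65 (f(Q) = 2 + (1/2)*126 = 2 + 63 = 65)
t(q, v) = 7/2 (t(q, v) = 7/2 + (-1*0)/2 = 7/2 + (1/2)*0 = 7/2 + 0 = 7/2)
K = 65
M(x) = -1/195 (M(x) = -1/(3*(62 + 3)) = -1/3/65 = -1/3*1/65 = -1/195)
K + M(-82 + t(-10, 1)) = 65 - 1/195 = 12674/195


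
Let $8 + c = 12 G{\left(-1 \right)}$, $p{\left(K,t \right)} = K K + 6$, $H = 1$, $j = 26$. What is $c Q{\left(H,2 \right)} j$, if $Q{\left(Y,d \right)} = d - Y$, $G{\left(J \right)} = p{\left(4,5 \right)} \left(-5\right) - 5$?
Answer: $-36088$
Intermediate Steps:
$p{\left(K,t \right)} = 6 + K^{2}$ ($p{\left(K,t \right)} = K^{2} + 6 = 6 + K^{2}$)
$G{\left(J \right)} = -115$ ($G{\left(J \right)} = \left(6 + 4^{2}\right) \left(-5\right) - 5 = \left(6 + 16\right) \left(-5\right) - 5 = 22 \left(-5\right) - 5 = -110 - 5 = -115$)
$c = -1388$ ($c = -8 + 12 \left(-115\right) = -8 - 1380 = -1388$)
$c Q{\left(H,2 \right)} j = - 1388 \left(2 - 1\right) 26 = \left(-1388\right) 1 \cdot 26 = \left(-1388\right) 26 = -36088$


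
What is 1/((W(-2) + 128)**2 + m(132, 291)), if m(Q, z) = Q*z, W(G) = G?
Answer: 1/54288 ≈ 1.8420e-5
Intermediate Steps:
1/((W(-2) + 128)**2 + m(132, 291)) = 1/((-2 + 128)**2 + 132*291) = 1/(126**2 + 38412) = 1/(15876 + 38412) = 1/54288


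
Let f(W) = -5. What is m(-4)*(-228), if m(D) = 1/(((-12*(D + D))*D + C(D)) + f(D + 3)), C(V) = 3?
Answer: 114/193 ≈ 0.59067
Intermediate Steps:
m(D) = 1/(-2 - 24*D²) (m(D) = 1/(((-12*(D + D))*D + 3) - 5) = 1/(((-24*D)*D + 3) - 5) = 1/((-24*D² + 3) - 5) = 1/((3 - 24*D²) - 5) = 1/(-2 - 24*D²))
m(-4)*(-228) = -1/(2 + 24*(-4)²)*(-228) = -1/(2 + 24*16)*(-228) = -1/(2 + 384)*(-228) = -1/386*(-228) = 114/193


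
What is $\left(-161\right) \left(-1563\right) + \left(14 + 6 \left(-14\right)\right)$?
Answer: $251573$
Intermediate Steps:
$\left(-161\right) \left(-1563\right) + \left(14 + 6 \left(-14\right)\right) = 251643 + \left(14 - 84\right) = 251643 - 70 = 251573$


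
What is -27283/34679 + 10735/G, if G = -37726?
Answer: -1401557523/1308299954 ≈ -1.0713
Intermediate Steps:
-27283/34679 + 10735/G = -27283/34679 + 10735/(-37726) = -27283*1/34679 + 10735*(-1/37726) = -27283/34679 - 10735/37726 = -1401557523/1308299954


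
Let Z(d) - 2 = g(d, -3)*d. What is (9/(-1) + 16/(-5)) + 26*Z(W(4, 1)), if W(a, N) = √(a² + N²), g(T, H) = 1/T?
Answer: 329/5 ≈ 65.800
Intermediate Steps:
W(a, N) = √(N² + a²)
Z(d) = 3 (Z(d) = 2 + d/d = 2 + 1 = 3)
(9/(-1) + 16/(-5)) + 26*Z(W(4, 1)) = (9/(-1) + 16/(-5)) + 26*3 = (9*(-1) + 16*(-⅕)) + 78 = (-9 - 16/5) + 78 = -61/5 + 78 = 329/5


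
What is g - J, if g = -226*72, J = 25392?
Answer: -41664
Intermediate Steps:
g = -16272
g - J = -16272 - 1*25392 = -16272 - 25392 = -41664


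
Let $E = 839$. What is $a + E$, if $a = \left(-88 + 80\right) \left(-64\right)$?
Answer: $1351$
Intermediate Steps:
$a = 512$ ($a = \left(-8\right) \left(-64\right) = 512$)
$a + E = 512 + 839 = 1351$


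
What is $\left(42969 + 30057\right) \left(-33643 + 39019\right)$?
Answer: $392587776$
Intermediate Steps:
$\left(42969 + 30057\right) \left(-33643 + 39019\right) = 73026 \cdot 5376 = 392587776$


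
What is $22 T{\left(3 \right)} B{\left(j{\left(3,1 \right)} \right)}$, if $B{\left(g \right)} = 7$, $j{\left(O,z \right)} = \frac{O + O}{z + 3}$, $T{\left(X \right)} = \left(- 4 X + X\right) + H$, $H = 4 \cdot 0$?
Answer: $-1386$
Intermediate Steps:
$H = 0$
$T{\left(X \right)} = - 3 X$ ($T{\left(X \right)} = \left(- 4 X + X\right) + 0 = - 3 X + 0 = - 3 X$)
$j{\left(O,z \right)} = \frac{2 O}{3 + z}$
$22 T{\left(3 \right)} B{\left(j{\left(3,1 \right)} \right)} = 22 \left(\left(-3\right) 3\right) 7 = 22 \left(-9\right) 7 = \left(-198\right) 7 = -1386$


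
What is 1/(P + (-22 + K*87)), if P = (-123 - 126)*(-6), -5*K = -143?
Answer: 5/19801 ≈ 0.00025251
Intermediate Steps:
K = 143/5 (K = -1/5*(-143) = 143/5 ≈ 28.600)
P = 1494 (P = -249*(-6) = 1494)
1/(P + (-22 + K*87)) = 1/(1494 + (-22 + (143/5)*87)) = 1/(1494 + (-22 + 12441/5)) = 1/(1494 + 12331/5) = 1/(19801/5) = 5/19801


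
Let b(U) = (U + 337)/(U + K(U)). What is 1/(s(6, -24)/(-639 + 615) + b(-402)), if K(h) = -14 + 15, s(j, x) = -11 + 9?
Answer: 4812/1181 ≈ 4.0745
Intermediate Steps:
s(j, x) = -2
K(h) = 1
b(U) = (337 + U)/(1 + U) (b(U) = (U + 337)/(U + 1) = (337 + U)/(1 + U))
1/(s(6, -24)/(-639 + 615) + b(-402)) = 1/(-2/(-639 + 615) + (337 - 402)/(1 - 402)) = 1/(-2/(-24) - 65/(-401)) = 1/(-1/24*(-2) - 1/401*(-65)) = 1/(1/12 + 65/401) = 1/(1181/4812) = 4812/1181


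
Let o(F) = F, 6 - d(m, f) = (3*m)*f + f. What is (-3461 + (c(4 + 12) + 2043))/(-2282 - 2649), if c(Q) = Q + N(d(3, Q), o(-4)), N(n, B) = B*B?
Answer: 1386/4931 ≈ 0.28108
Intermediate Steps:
d(m, f) = 6 - f - 3*f*m (d(m, f) = 6 - ((3*m)*f + f) = 6 - (3*f*m + f) = 6 - (f + 3*f*m) = 6 + (-f - 3*f*m) = 6 - f - 3*f*m)
N(n, B) = B²
c(Q) = 16 + Q (c(Q) = Q + (-4)² = Q + 16 = 16 + Q)
(-3461 + (c(4 + 12) + 2043))/(-2282 - 2649) = (-3461 + ((16 + (4 + 12)) + 2043))/(-2282 - 2649) = (-3461 + ((16 + 16) + 2043))/(-4931) = (-3461 + (32 + 2043))*(-1/4931) = (-3461 + 2075)*(-1/4931) = -1386*(-1/4931) = 1386/4931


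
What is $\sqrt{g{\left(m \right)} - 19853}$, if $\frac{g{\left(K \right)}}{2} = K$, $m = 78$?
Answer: $i \sqrt{19697} \approx 140.35 i$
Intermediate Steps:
$g{\left(K \right)} = 2 K$
$\sqrt{g{\left(m \right)} - 19853} = \sqrt{2 \cdot 78 - 19853} = \sqrt{156 - 19853} = \sqrt{-19697} = i \sqrt{19697}$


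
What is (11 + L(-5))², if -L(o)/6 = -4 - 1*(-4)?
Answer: 121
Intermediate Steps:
L(o) = 0 (L(o) = -6*(-4 - 1*(-4)) = -6*(-4 + 4) = -6*0 = 0)
(11 + L(-5))² = (11 + 0)² = 11² = 121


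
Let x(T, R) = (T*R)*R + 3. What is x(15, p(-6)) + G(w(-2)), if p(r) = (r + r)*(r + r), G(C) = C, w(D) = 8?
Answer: 311051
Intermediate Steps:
p(r) = 4*r² (p(r) = (2*r)*(2*r) = 4*r²)
x(T, R) = 3 + T*R² (x(T, R) = (R*T)*R + 3 = T*R² + 3 = 3 + T*R²)
x(15, p(-6)) + G(w(-2)) = (3 + 15*(4*(-6)²)²) + 8 = (3 + 15*(4*36)²) + 8 = (3 + 15*144²) + 8 = (3 + 15*20736) + 8 = (3 + 311040) + 8 = 311043 + 8 = 311051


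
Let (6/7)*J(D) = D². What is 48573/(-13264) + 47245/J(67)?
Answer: 2233636701/416794672 ≈ 5.3591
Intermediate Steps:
J(D) = 7*D²/6
48573/(-13264) + 47245/J(67) = 48573/(-13264) + 47245/(((7/6)*67²)) = 48573*(-1/13264) + 47245/(((7/6)*4489)) = -48573/13264 + 47245/(31423/6) = -48573/13264 + 47245*(6/31423) = -48573/13264 + 283470/31423 = 2233636701/416794672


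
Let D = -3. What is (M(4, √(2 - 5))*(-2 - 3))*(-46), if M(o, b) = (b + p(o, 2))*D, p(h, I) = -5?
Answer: 3450 - 690*I*√3 ≈ 3450.0 - 1195.1*I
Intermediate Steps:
M(o, b) = 15 - 3*b (M(o, b) = (b - 5)*(-3) = (-5 + b)*(-3) = 15 - 3*b)
(M(4, √(2 - 5))*(-2 - 3))*(-46) = ((15 - 3*√(2 - 5))*(-2 - 3))*(-46) = ((15 - 3*I*√3)*(-5))*(-46) = (-75 + 15*I*√3)*(-46) = 3450 - 690*I*√3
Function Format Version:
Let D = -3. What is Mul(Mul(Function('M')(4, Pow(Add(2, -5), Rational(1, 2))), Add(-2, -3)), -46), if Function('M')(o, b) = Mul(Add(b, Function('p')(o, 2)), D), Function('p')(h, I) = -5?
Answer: Add(3450, Mul(-690, I, Pow(3, Rational(1, 2)))) ≈ Add(3450.0, Mul(-1195.1, I))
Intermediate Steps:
Function('M')(o, b) = Add(15, Mul(-3, b)) (Function('M')(o, b) = Mul(Add(b, -5), -3) = Mul(Add(-5, b), -3) = Add(15, Mul(-3, b)))
Mul(Mul(Function('M')(4, Pow(Add(2, -5), Rational(1, 2))), Add(-2, -3)), -46) = Mul(Mul(Add(15, Mul(-3, Pow(Add(2, -5), Rational(1, 2)))), Add(-2, -3)), -46) = Mul(Mul(Add(15, Mul(-3, Pow(-3, Rational(1, 2)))), -5), -46) = Mul(Mul(Add(15, Mul(-3, Mul(I, Pow(3, Rational(1, 2))))), -5), -46) = Mul(Mul(Add(15, Mul(-3, I, Pow(3, Rational(1, 2)))), -5), -46) = Mul(Add(-75, Mul(15, I, Pow(3, Rational(1, 2)))), -46) = Add(3450, Mul(-690, I, Pow(3, Rational(1, 2))))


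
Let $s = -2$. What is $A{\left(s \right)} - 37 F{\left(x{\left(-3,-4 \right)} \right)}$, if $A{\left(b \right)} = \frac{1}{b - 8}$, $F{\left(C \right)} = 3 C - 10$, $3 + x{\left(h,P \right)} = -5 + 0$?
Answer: $\frac{12579}{10} \approx 1257.9$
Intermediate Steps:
$x{\left(h,P \right)} = -8$ ($x{\left(h,P \right)} = -3 + \left(-5 + 0\right) = -3 - 5 = -8$)
$F{\left(C \right)} = -10 + 3 C$
$A{\left(b \right)} = \frac{1}{-8 + b}$
$A{\left(s \right)} - 37 F{\left(x{\left(-3,-4 \right)} \right)} = \frac{1}{-8 - 2} - 37 \left(-10 + 3 \left(-8\right)\right) = \frac{1}{-10} - 37 \left(-10 - 24\right) = - \frac{1}{10} - -1258 = - \frac{1}{10} + 1258 = \frac{12579}{10}$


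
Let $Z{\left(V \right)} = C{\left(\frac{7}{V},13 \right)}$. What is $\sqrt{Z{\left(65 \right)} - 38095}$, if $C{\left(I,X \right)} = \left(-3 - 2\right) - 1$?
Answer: $i \sqrt{38101} \approx 195.19 i$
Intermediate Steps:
$C{\left(I,X \right)} = -6$ ($C{\left(I,X \right)} = -5 - 1 = -6$)
$Z{\left(V \right)} = -6$
$\sqrt{Z{\left(65 \right)} - 38095} = \sqrt{-6 - 38095} = \sqrt{-38101} = i \sqrt{38101}$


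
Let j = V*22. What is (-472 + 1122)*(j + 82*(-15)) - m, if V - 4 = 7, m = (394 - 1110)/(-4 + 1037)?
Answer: -663391884/1033 ≈ -6.4220e+5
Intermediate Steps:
m = -716/1033 ≈ -0.69313
V = 11 (V = 4 + 7 = 11)
j = 242 (j = 11*22 = 242)
(-472 + 1122)*(j + 82*(-15)) - m = (-472 + 1122)*(242 + 82*(-15)) - 1*(-716/1033) = 650*(242 - 1230) + 716/1033 = 650*(-988) + 716/1033 = -642200 + 716/1033 = -663391884/1033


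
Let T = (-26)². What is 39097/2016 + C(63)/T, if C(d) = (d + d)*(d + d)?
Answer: 14608897/340704 ≈ 42.879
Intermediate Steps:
T = 676
C(d) = 4*d² (C(d) = (2*d)*(2*d) = 4*d²)
39097/2016 + C(63)/T = 39097/2016 + (4*63²)/676 = 39097*(1/2016) + (4*3969)*(1/676) = 39097/2016 + 15876*(1/676) = 39097/2016 + 3969/169 = 14608897/340704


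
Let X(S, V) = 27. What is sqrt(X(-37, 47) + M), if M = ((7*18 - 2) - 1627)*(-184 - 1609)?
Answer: 3*sqrt(299434) ≈ 1641.6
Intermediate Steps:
M = 2694879 (M = ((126 - 2) - 1627)*(-1793) = (124 - 1627)*(-1793) = -1503*(-1793) = 2694879)
sqrt(X(-37, 47) + M) = sqrt(27 + 2694879) = sqrt(2694906) = 3*sqrt(299434)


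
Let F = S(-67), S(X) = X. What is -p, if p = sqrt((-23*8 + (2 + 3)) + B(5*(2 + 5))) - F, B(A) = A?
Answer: -67 - 12*I ≈ -67.0 - 12.0*I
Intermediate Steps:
F = -67
p = 67 + 12*I (p = sqrt((-23*8 + (2 + 3)) + 5*(2 + 5)) - 1*(-67) = sqrt((-184 + 5) + 5*7) + 67 = sqrt(-179 + 35) + 67 = sqrt(-144) + 67 = 12*I + 67 = 67 + 12*I ≈ 67.0 + 12.0*I)
-p = -(67 + 12*I) = -67 - 12*I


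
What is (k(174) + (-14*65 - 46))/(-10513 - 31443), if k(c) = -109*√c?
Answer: 239/10489 + 109*√174/41956 ≈ 0.057055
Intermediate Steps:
(k(174) + (-14*65 - 46))/(-10513 - 31443) = (-109*√174 + (-14*65 - 46))/(-10513 - 31443) = (-109*√174 + (-910 - 46))/(-41956) = (-109*√174 - 956)*(-1/41956) = (-956 - 109*√174)*(-1/41956) = 239/10489 + 109*√174/41956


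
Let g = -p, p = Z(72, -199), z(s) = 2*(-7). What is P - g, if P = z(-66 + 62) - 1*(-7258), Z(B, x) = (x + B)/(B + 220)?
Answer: 2115121/292 ≈ 7243.6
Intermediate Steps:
z(s) = -14
Z(B, x) = (B + x)/(220 + B)
p = -127/292 (p = (72 - 199)/(220 + 72) = -127/292 ≈ -0.43493)
P = 7244 (P = -14 - 1*(-7258) = -14 + 7258 = 7244)
g = 127/292 (g = -1*(-127/292) = 127/292 ≈ 0.43493)
P - g = 7244 - 1*127/292 = 7244 - 127/292 = 2115121/292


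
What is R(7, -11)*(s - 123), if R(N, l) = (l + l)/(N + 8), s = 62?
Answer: 1342/15 ≈ 89.467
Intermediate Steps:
R(N, l) = 2*l/(8 + N) (R(N, l) = (2*l)/(8 + N) = 2*l/(8 + N))
R(7, -11)*(s - 123) = (2*(-11)/(8 + 7))*(62 - 123) = (2*(-11)/15)*(-61) = (2*(-11)*(1/15))*(-61) = -22/15*(-61) = 1342/15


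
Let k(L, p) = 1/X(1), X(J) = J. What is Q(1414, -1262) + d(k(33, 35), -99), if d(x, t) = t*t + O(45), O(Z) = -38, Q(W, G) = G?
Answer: 8501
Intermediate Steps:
k(L, p) = 1 (k(L, p) = 1/1 = 1)
d(x, t) = -38 + t**2 (d(x, t) = t*t - 38 = t**2 - 38 = -38 + t**2)
Q(1414, -1262) + d(k(33, 35), -99) = -1262 + (-38 + (-99)**2) = -1262 + (-38 + 9801) = -1262 + 9763 = 8501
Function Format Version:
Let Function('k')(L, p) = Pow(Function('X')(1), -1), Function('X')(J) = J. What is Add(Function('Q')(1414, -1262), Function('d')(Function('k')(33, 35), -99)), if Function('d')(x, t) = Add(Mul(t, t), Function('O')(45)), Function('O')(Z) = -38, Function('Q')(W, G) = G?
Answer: 8501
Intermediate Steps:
Function('k')(L, p) = 1 (Function('k')(L, p) = Pow(1, -1) = 1)
Function('d')(x, t) = Add(-38, Pow(t, 2)) (Function('d')(x, t) = Add(Mul(t, t), -38) = Add(Pow(t, 2), -38) = Add(-38, Pow(t, 2)))
Add(Function('Q')(1414, -1262), Function('d')(Function('k')(33, 35), -99)) = Add(-1262, Add(-38, Pow(-99, 2))) = Add(-1262, Add(-38, 9801)) = Add(-1262, 9763) = 8501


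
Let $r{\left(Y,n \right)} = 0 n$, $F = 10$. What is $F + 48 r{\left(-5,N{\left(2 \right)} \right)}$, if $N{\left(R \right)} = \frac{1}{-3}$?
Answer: $10$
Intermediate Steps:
$N{\left(R \right)} = - \frac{1}{3}$
$r{\left(Y,n \right)} = 0$
$F + 48 r{\left(-5,N{\left(2 \right)} \right)} = 10 + 48 \cdot 0 = 10 + 0 = 10$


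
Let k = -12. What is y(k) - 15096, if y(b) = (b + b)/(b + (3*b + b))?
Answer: -75478/5 ≈ -15096.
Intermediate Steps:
y(b) = ⅖ (y(b) = (2*b)/(b + 4*b) = (2*b)/((5*b)) = (2*b)*(1/(5*b)) = ⅖)
y(k) - 15096 = ⅖ - 15096 = -75478/5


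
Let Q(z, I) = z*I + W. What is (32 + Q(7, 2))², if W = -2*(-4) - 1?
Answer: 2809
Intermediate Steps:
W = 7 (W = 8 - 1 = 7)
Q(z, I) = 7 + I*z (Q(z, I) = z*I + 7 = I*z + 7 = 7 + I*z)
(32 + Q(7, 2))² = (32 + (7 + 2*7))² = (32 + (7 + 14))² = (32 + 21)² = 53² = 2809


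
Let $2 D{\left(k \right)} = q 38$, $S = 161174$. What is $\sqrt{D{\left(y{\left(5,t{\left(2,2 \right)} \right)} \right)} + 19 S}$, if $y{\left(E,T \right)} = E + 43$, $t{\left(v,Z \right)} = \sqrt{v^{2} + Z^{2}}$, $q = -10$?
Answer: $2 \sqrt{765529} \approx 1749.9$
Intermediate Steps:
$t{\left(v,Z \right)} = \sqrt{Z^{2} + v^{2}}$
$y{\left(E,T \right)} = 43 + E$
$D{\left(k \right)} = -190$ ($D{\left(k \right)} = \frac{\left(-10\right) 38}{2} = \frac{1}{2} \left(-380\right) = -190$)
$\sqrt{D{\left(y{\left(5,t{\left(2,2 \right)} \right)} \right)} + 19 S} = \sqrt{-190 + 19 \cdot 161174} = \sqrt{-190 + 3062306} = \sqrt{3062116} = 2 \sqrt{765529}$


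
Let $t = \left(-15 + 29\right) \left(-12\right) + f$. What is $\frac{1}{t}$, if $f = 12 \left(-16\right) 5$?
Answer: $- \frac{1}{1128} \approx -0.00088653$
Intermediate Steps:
$f = -960$ ($f = \left(-192\right) 5 = -960$)
$t = -1128$ ($t = \left(-15 + 29\right) \left(-12\right) - 960 = 14 \left(-12\right) - 960 = -168 - 960 = -1128$)
$\frac{1}{t} = \frac{1}{-1128} = - \frac{1}{1128}$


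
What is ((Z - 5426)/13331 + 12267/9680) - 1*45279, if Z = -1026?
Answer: -5842885822303/129044080 ≈ -45278.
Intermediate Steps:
((Z - 5426)/13331 + 12267/9680) - 1*45279 = ((-1026 - 5426)/13331 + 12267/9680) - 1*45279 = (-6452*1/13331 + 12267*(1/9680)) - 45279 = (-6452/13331 + 12267/9680) - 45279 = 101076017/129044080 - 45279 = -5842885822303/129044080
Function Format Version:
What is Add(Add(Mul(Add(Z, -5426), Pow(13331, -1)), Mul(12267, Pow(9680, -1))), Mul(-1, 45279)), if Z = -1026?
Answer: Rational(-5842885822303, 129044080) ≈ -45278.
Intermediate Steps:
Add(Add(Mul(Add(Z, -5426), Pow(13331, -1)), Mul(12267, Pow(9680, -1))), Mul(-1, 45279)) = Add(Add(Mul(Add(-1026, -5426), Pow(13331, -1)), Mul(12267, Pow(9680, -1))), Mul(-1, 45279)) = Add(Add(Mul(-6452, Rational(1, 13331)), Mul(12267, Rational(1, 9680))), -45279) = Add(Add(Rational(-6452, 13331), Rational(12267, 9680)), -45279) = Add(Rational(101076017, 129044080), -45279) = Rational(-5842885822303, 129044080)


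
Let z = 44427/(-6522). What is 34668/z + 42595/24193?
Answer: -1822752847421/358274137 ≈ -5087.6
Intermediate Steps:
z = -14809/2174 (z = 44427*(-1/6522) = -14809/2174 ≈ -6.8119)
34668/z + 42595/24193 = 34668/(-14809/2174) + 42595/24193 = 34668*(-2174/14809) + 42595*(1/24193) = -75368232/14809 + 42595/24193 = -1822752847421/358274137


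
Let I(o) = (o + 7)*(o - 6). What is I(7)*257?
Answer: 3598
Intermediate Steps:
I(o) = (-6 + o)*(7 + o) (I(o) = (7 + o)*(-6 + o) = (-6 + o)*(7 + o))
I(7)*257 = (-42 + 7 + 7**2)*257 = (-42 + 7 + 49)*257 = 14*257 = 3598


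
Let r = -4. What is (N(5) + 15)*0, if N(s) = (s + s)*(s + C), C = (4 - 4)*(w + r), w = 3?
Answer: 0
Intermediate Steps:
C = 0 (C = (4 - 4)*(3 - 4) = 0*(-1) = 0)
N(s) = 2*s**2 (N(s) = (s + s)*(s + 0) = (2*s)*s = 2*s**2)
(N(5) + 15)*0 = (2*5**2 + 15)*0 = (2*25 + 15)*0 = (50 + 15)*0 = 65*0 = 0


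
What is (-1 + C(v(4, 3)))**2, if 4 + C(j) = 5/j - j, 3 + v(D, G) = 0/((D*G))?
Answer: 121/9 ≈ 13.444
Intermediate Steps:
v(D, G) = -3 (v(D, G) = -3 + 0/((D*G)) = -3 + 0*(1/(D*G)) = -3 + 0 = -3)
C(j) = -4 - j + 5/j (C(j) = -4 + (5/j - j) = -4 + (-j + 5/j) = -4 - j + 5/j)
(-1 + C(v(4, 3)))**2 = (-1 + (-4 - 1*(-3) + 5/(-3)))**2 = (-1 + (-4 + 3 + 5*(-1/3)))**2 = (-1 + (-4 + 3 - 5/3))**2 = (-1 - 8/3)**2 = (-11/3)**2 = 121/9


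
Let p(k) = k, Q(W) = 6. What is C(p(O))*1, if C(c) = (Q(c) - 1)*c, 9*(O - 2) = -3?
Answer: 25/3 ≈ 8.3333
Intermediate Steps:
O = 5/3 (O = 2 + (⅑)*(-3) = 2 - ⅓ = 5/3 ≈ 1.6667)
C(c) = 5*c (C(c) = (6 - 1)*c = 5*c)
C(p(O))*1 = (5*(5/3))*1 = (25/3)*1 = 25/3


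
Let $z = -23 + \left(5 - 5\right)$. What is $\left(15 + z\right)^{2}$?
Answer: $64$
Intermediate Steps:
$z = -23$ ($z = -23 + \left(5 - 5\right) = -23 + 0 = -23$)
$\left(15 + z\right)^{2} = \left(15 - 23\right)^{2} = \left(-8\right)^{2} = 64$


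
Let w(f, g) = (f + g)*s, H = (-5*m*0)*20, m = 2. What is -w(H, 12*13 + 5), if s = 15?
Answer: -2415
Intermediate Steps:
H = 0 (H = (-5*2*0)*20 = -10*0*20 = 0*20 = 0)
w(f, g) = 15*f + 15*g (w(f, g) = (f + g)*15 = 15*f + 15*g)
-w(H, 12*13 + 5) = -(15*0 + 15*(12*13 + 5)) = -(0 + 15*(156 + 5)) = -(0 + 15*161) = -(0 + 2415) = -1*2415 = -2415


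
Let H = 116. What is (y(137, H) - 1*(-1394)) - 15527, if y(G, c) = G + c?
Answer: -13880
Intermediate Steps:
(y(137, H) - 1*(-1394)) - 15527 = ((137 + 116) - 1*(-1394)) - 15527 = (253 + 1394) - 15527 = 1647 - 15527 = -13880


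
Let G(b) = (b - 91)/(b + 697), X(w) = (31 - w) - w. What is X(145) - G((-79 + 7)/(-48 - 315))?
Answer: -21838512/84361 ≈ -258.87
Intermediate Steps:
X(w) = 31 - 2*w
G(b) = (-91 + b)/(697 + b)
X(145) - G((-79 + 7)/(-48 - 315)) = (31 - 2*145) - (-91 + (-79 + 7)/(-48 - 315))/(697 + (-79 + 7)/(-48 - 315)) = (31 - 290) - (-91 - 72/(-363))/(697 - 72/(-363)) = -259 - (-91 - 72*(-1/363))/(697 - 72*(-1/363)) = -259 - (-91 + 24/121)/(697 + 24/121) = -259 - (-10987)/(84361/121*121) = -259 - 121*(-10987)/(84361*121) = -259 - 1*(-10987/84361) = -259 + 10987/84361 = -21838512/84361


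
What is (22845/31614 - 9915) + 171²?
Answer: 203665003/10538 ≈ 19327.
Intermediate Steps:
(22845/31614 - 9915) + 171² = (22845*(1/31614) - 9915) + 29241 = (7615/10538 - 9915) + 29241 = -104476655/10538 + 29241 = 203665003/10538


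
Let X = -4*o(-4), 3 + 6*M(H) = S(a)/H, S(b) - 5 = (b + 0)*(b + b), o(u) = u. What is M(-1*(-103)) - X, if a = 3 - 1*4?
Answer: -5095/309 ≈ -16.489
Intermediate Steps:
a = -1 (a = 3 - 4 = -1)
S(b) = 5 + 2*b² (S(b) = 5 + (b + 0)*(b + b) = 5 + b*(2*b) = 5 + 2*b²)
M(H) = -½ + 7/(6*H) (M(H) = -½ + ((5 + 2*(-1)²)/H)/6 = -½ + ((5 + 2*1)/H)/6 = -½ + ((5 + 2)/H)/6 = -½ + (7/H)/6 = -½ + 7/(6*H))
X = 16 (X = -4*(-4) = 16)
M(-1*(-103)) - X = (7 - (-3)*(-103))/(6*((-1*(-103)))) - 1*16 = (⅙)*(7 - 3*103)/103 - 16 = (⅙)*(1/103)*(7 - 309) - 16 = (⅙)*(1/103)*(-302) - 16 = -151/309 - 16 = -5095/309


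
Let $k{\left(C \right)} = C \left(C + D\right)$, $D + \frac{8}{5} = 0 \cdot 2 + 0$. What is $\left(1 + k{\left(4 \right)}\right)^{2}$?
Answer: $\frac{2809}{25} \approx 112.36$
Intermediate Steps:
$D = - \frac{8}{5}$ ($D = - \frac{8}{5} + \left(0 \cdot 2 + 0\right) = - \frac{8}{5} + \left(0 + 0\right) = - \frac{8}{5} + 0 = - \frac{8}{5} \approx -1.6$)
$k{\left(C \right)} = C \left(- \frac{8}{5} + C\right)$ ($k{\left(C \right)} = C \left(C - \frac{8}{5}\right) = C \left(- \frac{8}{5} + C\right)$)
$\left(1 + k{\left(4 \right)}\right)^{2} = \left(1 + \frac{1}{5} \cdot 4 \left(-8 + 5 \cdot 4\right)\right)^{2} = \left(1 + \frac{1}{5} \cdot 4 \left(-8 + 20\right)\right)^{2} = \left(1 + \frac{1}{5} \cdot 4 \cdot 12\right)^{2} = \left(1 + \frac{48}{5}\right)^{2} = \left(\frac{53}{5}\right)^{2} = \frac{2809}{25}$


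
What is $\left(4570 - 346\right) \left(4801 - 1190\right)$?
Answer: $15252864$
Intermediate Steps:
$\left(4570 - 346\right) \left(4801 - 1190\right) = 4224 \cdot 3611 = 15252864$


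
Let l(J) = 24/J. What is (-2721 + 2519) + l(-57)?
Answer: -3846/19 ≈ -202.42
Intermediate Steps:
(-2721 + 2519) + l(-57) = (-2721 + 2519) + 24/(-57) = -202 + 24*(-1/57) = -202 - 8/19 = -3846/19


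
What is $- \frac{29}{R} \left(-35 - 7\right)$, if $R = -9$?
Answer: $- \frac{406}{3} \approx -135.33$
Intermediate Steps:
$- \frac{29}{R} \left(-35 - 7\right) = - \frac{29}{-9} \left(-35 - 7\right) = \left(-29\right) \left(- \frac{1}{9}\right) \left(-42\right) = \frac{29}{9} \left(-42\right) = - \frac{406}{3}$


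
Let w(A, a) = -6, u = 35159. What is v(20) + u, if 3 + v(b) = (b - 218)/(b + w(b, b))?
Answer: 245993/7 ≈ 35142.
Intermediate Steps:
v(b) = -3 + (-218 + b)/(-6 + b) (v(b) = -3 + (b - 218)/(b - 6) = -3 + (-218 + b)/(-6 + b))
v(20) + u = 2*(-100 - 1*20)/(-6 + 20) + 35159 = 2*(-100 - 20)/14 + 35159 = 2*(1/14)*(-120) + 35159 = -120/7 + 35159 = 245993/7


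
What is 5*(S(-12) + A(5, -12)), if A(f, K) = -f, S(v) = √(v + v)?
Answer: -25 + 10*I*√6 ≈ -25.0 + 24.495*I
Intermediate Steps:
S(v) = √2*√v (S(v) = √(2*v) = √2*√v)
5*(S(-12) + A(5, -12)) = 5*(√2*√(-12) - 1*5) = 5*(√2*(2*I*√3) - 5) = 5*(2*I*√6 - 5) = 5*(-5 + 2*I*√6) = -25 + 10*I*√6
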